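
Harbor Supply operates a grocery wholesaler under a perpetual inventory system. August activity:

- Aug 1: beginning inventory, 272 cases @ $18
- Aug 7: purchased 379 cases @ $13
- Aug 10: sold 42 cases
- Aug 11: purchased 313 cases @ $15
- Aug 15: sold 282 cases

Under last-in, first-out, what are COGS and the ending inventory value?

COGS = $4,776; ending inventory = $9,742

Aug 10, 42 sold [LIFO — newest first]: 42 @ $13 = $546
Aug 15, 282 sold [LIFO — newest first]: 282 @ $15 = $4,230
Total COGS = $546 + $4,230 = $4,776
Ending inventory: 272 @ $18 + 337 @ $13 + 31 @ $15 = $9,742
Check: goods available $14,518 = COGS $4,776 + ending $9,742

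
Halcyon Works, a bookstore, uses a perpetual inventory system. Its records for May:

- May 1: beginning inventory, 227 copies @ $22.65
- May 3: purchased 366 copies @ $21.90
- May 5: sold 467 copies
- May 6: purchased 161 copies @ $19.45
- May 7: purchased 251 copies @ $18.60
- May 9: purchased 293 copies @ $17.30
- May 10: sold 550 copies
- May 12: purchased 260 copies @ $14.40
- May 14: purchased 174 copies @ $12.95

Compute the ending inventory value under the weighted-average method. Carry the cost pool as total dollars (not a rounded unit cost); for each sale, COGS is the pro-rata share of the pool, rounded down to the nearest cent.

After May 1: 227 on hand, pool $5,141.55 (≈ $22.6500 each)
After May 3: 593 on hand, pool $13,156.95 (≈ $22.1871 each)
May 5, sell 467: 467/593 × $13,156.95 → $10,361.37
After May 6: 287 on hand, pool $5,927.03 (≈ $20.6517 each)
After May 7: 538 on hand, pool $10,595.63 (≈ $19.6945 each)
After May 9: 831 on hand, pool $15,664.53 (≈ $18.8502 each)
May 10, sell 550: 550/831 × $15,664.53 → $10,367.61
After May 12: 541 on hand, pool $9,040.92 (≈ $16.7115 each)
After May 14: 715 on hand, pool $11,294.22 (≈ $15.7961 each)
Total COGS = $10,361.37 + $10,367.61 = $20,728.98
Ending inventory (cost pool remaining) = $11,294.22

Ending inventory = $11,294.22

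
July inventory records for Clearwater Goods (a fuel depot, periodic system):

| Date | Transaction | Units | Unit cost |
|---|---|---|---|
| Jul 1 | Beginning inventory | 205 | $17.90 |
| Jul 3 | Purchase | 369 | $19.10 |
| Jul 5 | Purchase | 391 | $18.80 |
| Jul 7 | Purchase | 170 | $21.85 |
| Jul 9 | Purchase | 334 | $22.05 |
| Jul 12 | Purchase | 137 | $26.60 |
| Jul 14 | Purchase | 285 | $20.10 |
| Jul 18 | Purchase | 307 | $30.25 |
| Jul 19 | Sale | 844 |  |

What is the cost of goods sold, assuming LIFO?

Jul 19, 844 sold [LIFO — newest first]: 307 @ $30.25 + 285 @ $20.10 + 137 @ $26.60 + 115 @ $22.05 = $21,195.20
Ending inventory: 205 @ $17.90 + 369 @ $19.10 + 391 @ $18.80 + 170 @ $21.85 + 219 @ $22.05 = $26,611.65

COGS = $21,195.20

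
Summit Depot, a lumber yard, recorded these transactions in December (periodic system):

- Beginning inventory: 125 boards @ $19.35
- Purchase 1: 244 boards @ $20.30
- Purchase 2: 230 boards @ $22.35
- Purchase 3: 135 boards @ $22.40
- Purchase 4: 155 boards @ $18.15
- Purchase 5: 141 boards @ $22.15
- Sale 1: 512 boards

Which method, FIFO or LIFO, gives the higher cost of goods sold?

LIFO

FIFO COGS: 125 @ $19.35 + 244 @ $20.30 + 143 @ $22.35 = $10,568.00
LIFO COGS: 141 @ $22.15 + 155 @ $18.15 + 135 @ $22.40 + 81 @ $22.35 = $10,770.75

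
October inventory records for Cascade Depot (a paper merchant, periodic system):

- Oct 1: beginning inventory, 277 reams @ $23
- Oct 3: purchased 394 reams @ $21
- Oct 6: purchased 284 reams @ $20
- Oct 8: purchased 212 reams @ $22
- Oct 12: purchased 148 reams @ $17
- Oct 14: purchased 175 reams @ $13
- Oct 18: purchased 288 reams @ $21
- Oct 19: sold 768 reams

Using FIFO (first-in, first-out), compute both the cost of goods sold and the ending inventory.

Oct 19, 768 sold [FIFO — oldest first]: 277 @ $23 + 394 @ $21 + 97 @ $20 = $16,585
Ending inventory: 187 @ $20 + 212 @ $22 + 148 @ $17 + 175 @ $13 + 288 @ $21 = $19,243

COGS = $16,585; ending inventory = $19,243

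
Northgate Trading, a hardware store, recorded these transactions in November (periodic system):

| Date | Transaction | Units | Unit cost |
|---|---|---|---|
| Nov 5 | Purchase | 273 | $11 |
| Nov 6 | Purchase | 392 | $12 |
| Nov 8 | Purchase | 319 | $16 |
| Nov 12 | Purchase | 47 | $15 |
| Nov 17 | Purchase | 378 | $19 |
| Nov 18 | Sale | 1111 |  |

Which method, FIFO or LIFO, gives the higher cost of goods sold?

FIFO COGS: 273 @ $11 + 392 @ $12 + 319 @ $16 + 47 @ $15 + 80 @ $19 = $15,036
LIFO COGS: 378 @ $19 + 47 @ $15 + 319 @ $16 + 367 @ $12 = $17,395

LIFO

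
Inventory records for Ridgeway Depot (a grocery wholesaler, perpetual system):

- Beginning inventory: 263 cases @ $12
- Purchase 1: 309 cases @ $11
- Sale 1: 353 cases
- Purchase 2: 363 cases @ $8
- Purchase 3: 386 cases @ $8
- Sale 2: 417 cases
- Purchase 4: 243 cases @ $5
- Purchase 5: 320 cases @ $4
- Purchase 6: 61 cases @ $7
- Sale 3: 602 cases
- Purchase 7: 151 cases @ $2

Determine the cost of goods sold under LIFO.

Sale 1 (353) [LIFO — newest first]: 309 @ $11 + 44 @ $12 = $3,927
Sale 2 (417) [LIFO — newest first]: 386 @ $8 + 31 @ $8 = $3,336
Sale 3 (602) [LIFO — newest first]: 61 @ $7 + 320 @ $4 + 221 @ $5 = $2,812
Total COGS = $3,927 + $3,336 + $2,812 = $10,075
Ending inventory: 219 @ $12 + 332 @ $8 + 22 @ $5 + 151 @ $2 = $5,696

COGS = $10,075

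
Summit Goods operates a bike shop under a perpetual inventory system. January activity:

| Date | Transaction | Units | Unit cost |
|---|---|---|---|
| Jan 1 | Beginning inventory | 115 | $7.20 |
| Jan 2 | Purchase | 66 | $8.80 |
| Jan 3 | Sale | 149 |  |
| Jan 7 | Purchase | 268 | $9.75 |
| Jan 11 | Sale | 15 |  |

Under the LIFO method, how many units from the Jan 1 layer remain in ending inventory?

32

Jan 3, 149 sold [LIFO — newest first]: 66 @ $8.80 + 83 @ $7.20 = $1,178.40
Jan 11, 15 sold [LIFO — newest first]: 15 @ $9.75 = $146.25
Total COGS = $1,178.40 + $146.25 = $1,324.65
Ending inventory: 32 @ $7.20 + 253 @ $9.75 = $2,697.15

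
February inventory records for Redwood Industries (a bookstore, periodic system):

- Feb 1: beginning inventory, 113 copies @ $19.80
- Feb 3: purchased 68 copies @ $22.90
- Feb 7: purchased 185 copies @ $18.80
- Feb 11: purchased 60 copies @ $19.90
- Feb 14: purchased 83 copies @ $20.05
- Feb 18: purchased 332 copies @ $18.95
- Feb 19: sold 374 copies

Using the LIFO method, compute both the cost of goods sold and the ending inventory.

Feb 19, 374 sold [LIFO — newest first]: 332 @ $18.95 + 42 @ $20.05 = $7,133.50
Ending inventory: 113 @ $19.80 + 68 @ $22.90 + 185 @ $18.80 + 60 @ $19.90 + 41 @ $20.05 = $9,288.65

COGS = $7,133.50; ending inventory = $9,288.65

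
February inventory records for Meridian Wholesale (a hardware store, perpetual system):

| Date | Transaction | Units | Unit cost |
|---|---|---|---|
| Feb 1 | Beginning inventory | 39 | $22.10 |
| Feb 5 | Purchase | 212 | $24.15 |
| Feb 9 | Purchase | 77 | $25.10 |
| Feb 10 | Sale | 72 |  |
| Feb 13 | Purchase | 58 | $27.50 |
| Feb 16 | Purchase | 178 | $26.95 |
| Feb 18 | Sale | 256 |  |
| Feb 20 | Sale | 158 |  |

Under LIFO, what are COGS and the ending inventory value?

Feb 10, 72 sold [LIFO — newest first]: 72 @ $25.10 = $1,807.20
Feb 18, 256 sold [LIFO — newest first]: 178 @ $26.95 + 58 @ $27.50 + 5 @ $25.10 + 15 @ $24.15 = $6,879.85
Feb 20, 158 sold [LIFO — newest first]: 158 @ $24.15 = $3,815.70
Total COGS = $1,807.20 + $6,879.85 + $3,815.70 = $12,502.75
Ending inventory: 39 @ $22.10 + 39 @ $24.15 = $1,803.75

COGS = $12,502.75; ending inventory = $1,803.75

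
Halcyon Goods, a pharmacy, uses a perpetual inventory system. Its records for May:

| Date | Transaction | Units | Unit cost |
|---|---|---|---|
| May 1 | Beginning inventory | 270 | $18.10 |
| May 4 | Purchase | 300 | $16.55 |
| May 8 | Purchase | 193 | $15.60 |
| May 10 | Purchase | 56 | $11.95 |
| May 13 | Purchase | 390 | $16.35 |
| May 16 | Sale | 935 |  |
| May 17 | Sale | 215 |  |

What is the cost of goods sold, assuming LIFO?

COGS = $18,840.60

May 16, 935 sold [LIFO — newest first]: 390 @ $16.35 + 56 @ $11.95 + 193 @ $15.60 + 296 @ $16.55 = $14,955.30
May 17, 215 sold [LIFO — newest first]: 4 @ $16.55 + 211 @ $18.10 = $3,885.30
Total COGS = $14,955.30 + $3,885.30 = $18,840.60
Ending inventory: 59 @ $18.10 = $1,067.90
Check: goods available $19,908.50 = COGS $18,840.60 + ending $1,067.90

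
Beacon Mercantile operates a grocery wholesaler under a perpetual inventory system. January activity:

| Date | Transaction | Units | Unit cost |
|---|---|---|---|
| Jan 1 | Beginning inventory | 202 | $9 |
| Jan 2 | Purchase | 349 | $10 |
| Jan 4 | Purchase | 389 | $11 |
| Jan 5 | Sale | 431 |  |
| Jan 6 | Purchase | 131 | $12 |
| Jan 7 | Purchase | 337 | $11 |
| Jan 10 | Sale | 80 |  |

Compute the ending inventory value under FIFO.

Ending inventory = $9,958

Jan 5, 431 sold [FIFO — oldest first]: 202 @ $9 + 229 @ $10 = $4,108
Jan 10, 80 sold [FIFO — oldest first]: 80 @ $10 = $800
Total COGS = $4,108 + $800 = $4,908
Ending inventory: 40 @ $10 + 389 @ $11 + 131 @ $12 + 337 @ $11 = $9,958
Check: goods available $14,866 = COGS $4,908 + ending $9,958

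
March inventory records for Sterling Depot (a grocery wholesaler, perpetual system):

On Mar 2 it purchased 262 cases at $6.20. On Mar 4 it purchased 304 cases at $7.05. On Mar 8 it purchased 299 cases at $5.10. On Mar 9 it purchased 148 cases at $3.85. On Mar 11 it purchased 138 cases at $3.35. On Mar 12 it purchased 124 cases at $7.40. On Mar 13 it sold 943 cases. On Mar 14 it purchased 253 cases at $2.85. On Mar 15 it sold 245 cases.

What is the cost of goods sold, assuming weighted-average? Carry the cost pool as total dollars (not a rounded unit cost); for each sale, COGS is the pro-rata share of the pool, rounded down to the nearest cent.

COGS = $6,448.14

After Mar 2: 262 on hand, pool $1,624.40 (≈ $6.2000 each)
After Mar 4: 566 on hand, pool $3,767.60 (≈ $6.6565 each)
After Mar 8: 865 on hand, pool $5,292.50 (≈ $6.1185 each)
After Mar 9: 1013 on hand, pool $5,862.30 (≈ $5.7871 each)
After Mar 11: 1151 on hand, pool $6,324.60 (≈ $5.4949 each)
After Mar 12: 1275 on hand, pool $7,242.20 (≈ $5.6802 each)
Mar 13, sell 943: 943/1275 × $7,242.20 → $5,356.38
After Mar 14: 585 on hand, pool $2,606.87 (≈ $4.4562 each)
Mar 15, sell 245: 245/585 × $2,606.87 → $1,091.76
Total COGS = $5,356.38 + $1,091.76 = $6,448.14
Ending inventory (cost pool remaining) = $1,515.11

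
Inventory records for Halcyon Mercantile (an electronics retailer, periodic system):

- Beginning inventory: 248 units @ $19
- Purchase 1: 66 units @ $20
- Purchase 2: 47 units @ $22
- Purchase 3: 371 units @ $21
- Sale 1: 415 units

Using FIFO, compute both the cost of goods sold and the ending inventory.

COGS = $8,200; ending inventory = $6,657

Sale 1 (415) [FIFO — oldest first]: 248 @ $19 + 66 @ $20 + 47 @ $22 + 54 @ $21 = $8,200
Ending inventory: 317 @ $21 = $6,657
Check: goods available $14,857 = COGS $8,200 + ending $6,657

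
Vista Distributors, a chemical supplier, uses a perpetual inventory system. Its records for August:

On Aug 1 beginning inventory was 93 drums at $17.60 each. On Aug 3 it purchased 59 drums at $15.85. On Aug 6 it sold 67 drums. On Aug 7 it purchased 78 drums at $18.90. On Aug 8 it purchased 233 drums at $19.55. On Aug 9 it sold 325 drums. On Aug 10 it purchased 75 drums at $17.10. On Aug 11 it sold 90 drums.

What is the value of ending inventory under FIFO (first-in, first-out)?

Aug 6, 67 sold [FIFO — oldest first]: 67 @ $17.60 = $1,179.20
Aug 9, 325 sold [FIFO — oldest first]: 26 @ $17.60 + 59 @ $15.85 + 78 @ $18.90 + 162 @ $19.55 = $6,034.05
Aug 11, 90 sold [FIFO — oldest first]: 71 @ $19.55 + 19 @ $17.10 = $1,712.95
Total COGS = $1,179.20 + $6,034.05 + $1,712.95 = $8,926.20
Ending inventory: 56 @ $17.10 = $957.60

Ending inventory = $957.60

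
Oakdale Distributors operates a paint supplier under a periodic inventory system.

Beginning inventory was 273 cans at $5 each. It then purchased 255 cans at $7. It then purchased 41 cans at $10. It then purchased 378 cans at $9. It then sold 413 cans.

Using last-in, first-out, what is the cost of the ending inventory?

Sale 1 (413) [LIFO — newest first]: 378 @ $9 + 35 @ $10 = $3,752
Ending inventory: 273 @ $5 + 255 @ $7 + 6 @ $10 = $3,210
Check: goods available $6,962 = COGS $3,752 + ending $3,210

Ending inventory = $3,210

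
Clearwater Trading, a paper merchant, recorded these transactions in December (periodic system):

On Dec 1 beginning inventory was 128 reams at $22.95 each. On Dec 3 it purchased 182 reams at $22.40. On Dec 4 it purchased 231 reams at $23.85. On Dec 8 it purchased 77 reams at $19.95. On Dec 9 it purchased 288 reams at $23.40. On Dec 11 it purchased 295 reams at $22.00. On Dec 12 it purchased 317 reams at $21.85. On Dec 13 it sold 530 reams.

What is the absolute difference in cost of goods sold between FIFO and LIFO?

$648.95

FIFO COGS: 128 @ $22.95 + 182 @ $22.40 + 220 @ $23.85 = $12,261.40
LIFO COGS: 317 @ $21.85 + 213 @ $22.00 = $11,612.45
Difference = |$12,261.40 − $11,612.45| = $648.95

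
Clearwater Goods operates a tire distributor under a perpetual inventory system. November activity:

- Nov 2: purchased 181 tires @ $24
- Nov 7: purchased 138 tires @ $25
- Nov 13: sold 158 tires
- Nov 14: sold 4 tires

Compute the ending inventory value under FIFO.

Nov 13, 158 sold [FIFO — oldest first]: 158 @ $24 = $3,792
Nov 14, 4 sold [FIFO — oldest first]: 4 @ $24 = $96
Total COGS = $3,792 + $96 = $3,888
Ending inventory: 19 @ $24 + 138 @ $25 = $3,906

Ending inventory = $3,906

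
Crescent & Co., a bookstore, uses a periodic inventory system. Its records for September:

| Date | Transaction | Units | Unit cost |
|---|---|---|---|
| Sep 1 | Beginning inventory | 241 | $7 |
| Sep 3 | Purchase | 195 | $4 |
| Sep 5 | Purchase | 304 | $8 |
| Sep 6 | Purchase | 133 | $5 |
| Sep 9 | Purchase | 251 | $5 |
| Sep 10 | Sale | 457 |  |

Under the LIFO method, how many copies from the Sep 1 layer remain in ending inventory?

Sep 10, 457 sold [LIFO — newest first]: 251 @ $5 + 133 @ $5 + 73 @ $8 = $2,504
Ending inventory: 241 @ $7 + 195 @ $4 + 231 @ $8 = $4,315
Check: goods available $6,819 = COGS $2,504 + ending $4,315

241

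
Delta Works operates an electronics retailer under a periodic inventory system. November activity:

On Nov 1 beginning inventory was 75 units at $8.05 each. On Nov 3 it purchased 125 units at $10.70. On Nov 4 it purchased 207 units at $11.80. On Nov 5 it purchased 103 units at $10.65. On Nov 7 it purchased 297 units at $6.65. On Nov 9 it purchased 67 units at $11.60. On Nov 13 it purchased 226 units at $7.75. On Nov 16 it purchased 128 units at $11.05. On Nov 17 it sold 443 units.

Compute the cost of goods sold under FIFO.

Nov 17, 443 sold [FIFO — oldest first]: 75 @ $8.05 + 125 @ $10.70 + 207 @ $11.80 + 36 @ $10.65 = $4,767.25
Ending inventory: 67 @ $10.65 + 297 @ $6.65 + 67 @ $11.60 + 226 @ $7.75 + 128 @ $11.05 = $6,631.70
Check: goods available $11,398.95 = COGS $4,767.25 + ending $6,631.70

COGS = $4,767.25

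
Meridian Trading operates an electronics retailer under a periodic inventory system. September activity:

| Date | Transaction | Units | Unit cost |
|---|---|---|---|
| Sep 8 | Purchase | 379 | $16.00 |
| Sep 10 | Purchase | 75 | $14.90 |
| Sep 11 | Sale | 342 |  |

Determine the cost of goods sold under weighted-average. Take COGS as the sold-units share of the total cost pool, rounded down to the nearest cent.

COGS = $5,409.85

Sep 11, sell 342: 342/454 × $7,181.50 → $5,409.85
Ending inventory (cost pool remaining) = $1,771.65
Check: goods available $7,181.50 = COGS $5,409.85 + ending $1,771.65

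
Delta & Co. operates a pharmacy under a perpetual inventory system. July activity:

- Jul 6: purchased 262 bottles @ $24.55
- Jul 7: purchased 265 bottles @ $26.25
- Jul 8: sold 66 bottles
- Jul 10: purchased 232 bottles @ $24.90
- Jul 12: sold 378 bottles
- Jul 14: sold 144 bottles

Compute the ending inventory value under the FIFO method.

Jul 8, 66 sold [FIFO — oldest first]: 66 @ $24.55 = $1,620.30
Jul 12, 378 sold [FIFO — oldest first]: 196 @ $24.55 + 182 @ $26.25 = $9,589.30
Jul 14, 144 sold [FIFO — oldest first]: 83 @ $26.25 + 61 @ $24.90 = $3,697.65
Total COGS = $1,620.30 + $9,589.30 + $3,697.65 = $14,907.25
Ending inventory: 171 @ $24.90 = $4,257.90
Check: goods available $19,165.15 = COGS $14,907.25 + ending $4,257.90

Ending inventory = $4,257.90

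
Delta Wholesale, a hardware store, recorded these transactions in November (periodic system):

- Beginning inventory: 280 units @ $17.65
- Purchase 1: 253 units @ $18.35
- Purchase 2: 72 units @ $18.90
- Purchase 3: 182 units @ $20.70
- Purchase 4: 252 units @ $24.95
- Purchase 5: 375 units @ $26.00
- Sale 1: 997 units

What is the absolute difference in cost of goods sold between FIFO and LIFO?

FIFO COGS: 280 @ $17.65 + 253 @ $18.35 + 72 @ $18.90 + 182 @ $20.70 + 210 @ $24.95 = $19,952.25
LIFO COGS: 375 @ $26.00 + 252 @ $24.95 + 182 @ $20.70 + 72 @ $18.90 + 116 @ $18.35 = $23,294.20
Difference = |$19,952.25 − $23,294.20| = $3,341.95

$3,341.95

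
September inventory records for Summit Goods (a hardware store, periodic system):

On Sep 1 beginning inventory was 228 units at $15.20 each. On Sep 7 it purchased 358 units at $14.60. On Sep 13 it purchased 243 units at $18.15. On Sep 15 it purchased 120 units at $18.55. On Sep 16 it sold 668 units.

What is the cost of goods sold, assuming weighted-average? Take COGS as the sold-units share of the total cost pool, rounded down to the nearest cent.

Sep 16, sell 668: 668/949 × $15,328.85 → $10,789.95
Ending inventory (cost pool remaining) = $4,538.90

COGS = $10,789.95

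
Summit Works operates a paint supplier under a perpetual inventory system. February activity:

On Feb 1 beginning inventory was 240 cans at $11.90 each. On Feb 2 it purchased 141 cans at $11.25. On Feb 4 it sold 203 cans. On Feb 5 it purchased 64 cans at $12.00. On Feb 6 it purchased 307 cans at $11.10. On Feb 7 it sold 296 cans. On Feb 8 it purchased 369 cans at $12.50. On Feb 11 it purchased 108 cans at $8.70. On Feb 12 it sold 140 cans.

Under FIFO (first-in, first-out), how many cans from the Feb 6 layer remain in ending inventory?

Feb 4, 203 sold [FIFO — oldest first]: 203 @ $11.90 = $2,415.70
Feb 7, 296 sold [FIFO — oldest first]: 37 @ $11.90 + 141 @ $11.25 + 64 @ $12.00 + 54 @ $11.10 = $3,393.95
Feb 12, 140 sold [FIFO — oldest first]: 140 @ $11.10 = $1,554.00
Total COGS = $2,415.70 + $3,393.95 + $1,554.00 = $7,363.65
Ending inventory: 113 @ $11.10 + 369 @ $12.50 + 108 @ $8.70 = $6,806.40

113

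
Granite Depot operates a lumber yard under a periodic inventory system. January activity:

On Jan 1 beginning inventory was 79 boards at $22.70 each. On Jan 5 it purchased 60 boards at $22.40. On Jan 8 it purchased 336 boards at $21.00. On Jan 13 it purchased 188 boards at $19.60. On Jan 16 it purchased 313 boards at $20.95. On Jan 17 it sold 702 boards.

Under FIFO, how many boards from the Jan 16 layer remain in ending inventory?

274

Jan 17, 702 sold [FIFO — oldest first]: 79 @ $22.70 + 60 @ $22.40 + 336 @ $21.00 + 188 @ $19.60 + 39 @ $20.95 = $14,695.15
Ending inventory: 274 @ $20.95 = $5,740.30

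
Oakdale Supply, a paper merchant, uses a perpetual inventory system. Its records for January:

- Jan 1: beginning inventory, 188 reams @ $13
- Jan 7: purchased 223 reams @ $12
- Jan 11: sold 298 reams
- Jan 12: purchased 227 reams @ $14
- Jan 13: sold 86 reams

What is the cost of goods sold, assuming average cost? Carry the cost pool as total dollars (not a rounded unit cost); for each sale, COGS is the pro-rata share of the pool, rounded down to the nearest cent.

After Jan 1: 188 on hand, pool $2,444.00 (≈ $13.0000 each)
After Jan 7: 411 on hand, pool $5,120.00 (≈ $12.4574 each)
Jan 11, sell 298: 298/411 × $5,120.00 → $3,712.31
After Jan 12: 340 on hand, pool $4,585.69 (≈ $13.4873 each)
Jan 13, sell 86: 86/340 × $4,585.69 → $1,159.90
Total COGS = $3,712.31 + $1,159.90 = $4,872.21
Ending inventory (cost pool remaining) = $3,425.79
Check: goods available $8,298.00 = COGS $4,872.21 + ending $3,425.79

COGS = $4,872.21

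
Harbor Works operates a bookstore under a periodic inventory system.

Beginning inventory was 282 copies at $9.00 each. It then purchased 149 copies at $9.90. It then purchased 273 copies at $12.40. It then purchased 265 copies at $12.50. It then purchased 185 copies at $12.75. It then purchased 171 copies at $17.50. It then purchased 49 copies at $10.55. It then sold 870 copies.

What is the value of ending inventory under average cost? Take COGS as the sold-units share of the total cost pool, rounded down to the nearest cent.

Ending inventory = $6,081.38

Sale 1, sell 870: 870/1374 × $16,579.00 → $10,497.62
Ending inventory (cost pool remaining) = $6,081.38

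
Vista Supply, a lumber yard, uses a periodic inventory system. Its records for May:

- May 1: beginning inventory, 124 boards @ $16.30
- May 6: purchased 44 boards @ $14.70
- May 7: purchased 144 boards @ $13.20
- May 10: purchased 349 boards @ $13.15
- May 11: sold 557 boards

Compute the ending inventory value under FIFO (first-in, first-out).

Ending inventory = $1,367.60

May 11, 557 sold [FIFO — oldest first]: 124 @ $16.30 + 44 @ $14.70 + 144 @ $13.20 + 245 @ $13.15 = $7,790.55
Ending inventory: 104 @ $13.15 = $1,367.60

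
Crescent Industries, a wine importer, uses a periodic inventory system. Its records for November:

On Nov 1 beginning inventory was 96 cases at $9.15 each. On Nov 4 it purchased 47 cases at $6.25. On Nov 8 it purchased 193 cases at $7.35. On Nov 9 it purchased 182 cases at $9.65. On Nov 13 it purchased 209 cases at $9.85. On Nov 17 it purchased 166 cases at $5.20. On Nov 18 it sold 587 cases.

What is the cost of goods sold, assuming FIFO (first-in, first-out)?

COGS = $5,026.65

Nov 18, 587 sold [FIFO — oldest first]: 96 @ $9.15 + 47 @ $6.25 + 193 @ $7.35 + 182 @ $9.65 + 69 @ $9.85 = $5,026.65
Ending inventory: 140 @ $9.85 + 166 @ $5.20 = $2,242.20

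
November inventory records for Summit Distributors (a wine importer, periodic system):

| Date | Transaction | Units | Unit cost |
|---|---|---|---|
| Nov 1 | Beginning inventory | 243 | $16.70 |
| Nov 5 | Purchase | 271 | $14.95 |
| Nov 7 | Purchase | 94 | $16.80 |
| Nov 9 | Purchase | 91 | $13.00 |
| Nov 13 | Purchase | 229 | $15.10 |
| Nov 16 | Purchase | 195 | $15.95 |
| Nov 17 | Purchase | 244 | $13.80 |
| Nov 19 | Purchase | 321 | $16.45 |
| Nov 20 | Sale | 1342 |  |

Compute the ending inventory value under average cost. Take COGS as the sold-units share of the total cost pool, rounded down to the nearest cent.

Ending inventory = $5,347.33

Nov 20, sell 1342: 1342/1688 × $26,087.55 → $20,740.22
Ending inventory (cost pool remaining) = $5,347.33
Check: goods available $26,087.55 = COGS $20,740.22 + ending $5,347.33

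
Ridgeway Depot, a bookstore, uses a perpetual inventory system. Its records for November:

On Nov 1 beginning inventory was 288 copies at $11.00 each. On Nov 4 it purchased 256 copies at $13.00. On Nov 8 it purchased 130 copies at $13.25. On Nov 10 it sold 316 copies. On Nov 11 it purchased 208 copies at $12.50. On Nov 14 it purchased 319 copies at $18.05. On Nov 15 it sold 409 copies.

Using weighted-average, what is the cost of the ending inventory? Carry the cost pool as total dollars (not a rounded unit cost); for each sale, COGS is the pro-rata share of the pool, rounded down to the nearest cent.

After Nov 1: 288 on hand, pool $3,168.00 (≈ $11.0000 each)
After Nov 4: 544 on hand, pool $6,496.00 (≈ $11.9412 each)
After Nov 8: 674 on hand, pool $8,218.50 (≈ $12.1936 each)
Nov 10, sell 316: 316/674 × $8,218.50 → $3,853.18
After Nov 11: 566 on hand, pool $6,965.32 (≈ $12.3062 each)
After Nov 14: 885 on hand, pool $12,723.27 (≈ $14.3766 each)
Nov 15, sell 409: 409/885 × $12,723.27 → $5,880.01
Total COGS = $3,853.18 + $5,880.01 = $9,733.19
Ending inventory (cost pool remaining) = $6,843.26

Ending inventory = $6,843.26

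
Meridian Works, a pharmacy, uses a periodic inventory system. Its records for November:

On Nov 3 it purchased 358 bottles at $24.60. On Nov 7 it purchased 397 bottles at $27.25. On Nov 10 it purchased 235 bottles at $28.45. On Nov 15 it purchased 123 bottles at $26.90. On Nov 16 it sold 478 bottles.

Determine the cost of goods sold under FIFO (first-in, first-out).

COGS = $12,076.80

Nov 16, 478 sold [FIFO — oldest first]: 358 @ $24.60 + 120 @ $27.25 = $12,076.80
Ending inventory: 277 @ $27.25 + 235 @ $28.45 + 123 @ $26.90 = $17,542.70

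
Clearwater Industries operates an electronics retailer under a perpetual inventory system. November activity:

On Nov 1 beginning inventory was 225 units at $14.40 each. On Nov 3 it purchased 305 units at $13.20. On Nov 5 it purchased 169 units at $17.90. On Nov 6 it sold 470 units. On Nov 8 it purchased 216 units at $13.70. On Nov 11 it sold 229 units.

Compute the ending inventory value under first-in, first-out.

Ending inventory = $2,959.20

Nov 6, 470 sold [FIFO — oldest first]: 225 @ $14.40 + 245 @ $13.20 = $6,474.00
Nov 11, 229 sold [FIFO — oldest first]: 60 @ $13.20 + 169 @ $17.90 = $3,817.10
Total COGS = $6,474.00 + $3,817.10 = $10,291.10
Ending inventory: 216 @ $13.70 = $2,959.20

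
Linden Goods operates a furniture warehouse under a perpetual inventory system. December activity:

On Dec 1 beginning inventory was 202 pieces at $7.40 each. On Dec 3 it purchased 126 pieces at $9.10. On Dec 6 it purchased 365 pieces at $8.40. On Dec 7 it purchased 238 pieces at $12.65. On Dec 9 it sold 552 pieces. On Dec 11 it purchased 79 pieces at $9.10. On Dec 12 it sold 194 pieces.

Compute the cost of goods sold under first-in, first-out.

Dec 9, 552 sold [FIFO — oldest first]: 202 @ $7.40 + 126 @ $9.10 + 224 @ $8.40 = $4,523.00
Dec 12, 194 sold [FIFO — oldest first]: 141 @ $8.40 + 53 @ $12.65 = $1,854.85
Total COGS = $4,523.00 + $1,854.85 = $6,377.85
Ending inventory: 185 @ $12.65 + 79 @ $9.10 = $3,059.15
Check: goods available $9,437.00 = COGS $6,377.85 + ending $3,059.15

COGS = $6,377.85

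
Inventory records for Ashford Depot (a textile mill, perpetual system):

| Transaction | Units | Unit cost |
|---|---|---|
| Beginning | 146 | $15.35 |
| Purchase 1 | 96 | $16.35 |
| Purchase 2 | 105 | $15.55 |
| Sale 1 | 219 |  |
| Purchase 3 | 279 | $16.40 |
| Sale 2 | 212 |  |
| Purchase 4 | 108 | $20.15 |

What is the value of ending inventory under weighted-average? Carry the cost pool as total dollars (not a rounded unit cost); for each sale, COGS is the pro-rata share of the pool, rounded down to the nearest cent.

After Beginning: 146 on hand, pool $2,241.10 (≈ $15.3500 each)
After Purchase 1: 242 on hand, pool $3,810.70 (≈ $15.7467 each)
After Purchase 2: 347 on hand, pool $5,443.45 (≈ $15.6872 each)
Sale 1, sell 219: 219/347 × $5,443.45 → $3,435.49
After Purchase 3: 407 on hand, pool $6,583.56 (≈ $16.1758 each)
Sale 2, sell 212: 212/407 × $6,583.56 → $3,429.27
After Purchase 4: 303 on hand, pool $5,330.49 (≈ $17.5924 each)
Total COGS = $3,435.49 + $3,429.27 = $6,864.76
Ending inventory (cost pool remaining) = $5,330.49
Check: goods available $12,195.25 = COGS $6,864.76 + ending $5,330.49

Ending inventory = $5,330.49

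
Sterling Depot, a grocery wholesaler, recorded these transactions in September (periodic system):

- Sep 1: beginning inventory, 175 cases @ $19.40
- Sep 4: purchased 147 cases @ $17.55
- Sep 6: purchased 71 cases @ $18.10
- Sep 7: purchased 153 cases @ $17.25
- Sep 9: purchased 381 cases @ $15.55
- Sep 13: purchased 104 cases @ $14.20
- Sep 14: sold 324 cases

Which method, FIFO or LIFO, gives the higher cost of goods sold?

FIFO COGS: 175 @ $19.40 + 147 @ $17.55 + 2 @ $18.10 = $6,011.05
LIFO COGS: 104 @ $14.20 + 220 @ $15.55 = $4,897.80

FIFO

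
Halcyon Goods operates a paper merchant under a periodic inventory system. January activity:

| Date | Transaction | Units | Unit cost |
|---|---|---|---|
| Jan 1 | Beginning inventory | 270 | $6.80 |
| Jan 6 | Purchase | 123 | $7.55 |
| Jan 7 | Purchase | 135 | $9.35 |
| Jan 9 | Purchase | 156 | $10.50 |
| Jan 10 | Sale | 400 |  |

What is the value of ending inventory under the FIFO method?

Ending inventory = $2,834.80

Jan 10, 400 sold [FIFO — oldest first]: 270 @ $6.80 + 123 @ $7.55 + 7 @ $9.35 = $2,830.10
Ending inventory: 128 @ $9.35 + 156 @ $10.50 = $2,834.80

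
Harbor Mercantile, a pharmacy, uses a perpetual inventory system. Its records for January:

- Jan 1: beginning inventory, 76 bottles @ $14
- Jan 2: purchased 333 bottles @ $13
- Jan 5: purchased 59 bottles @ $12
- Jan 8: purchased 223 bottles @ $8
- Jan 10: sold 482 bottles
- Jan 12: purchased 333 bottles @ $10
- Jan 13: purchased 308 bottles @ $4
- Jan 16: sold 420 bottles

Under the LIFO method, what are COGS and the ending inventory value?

Jan 10, 482 sold [LIFO — newest first]: 223 @ $8 + 59 @ $12 + 200 @ $13 = $5,092
Jan 16, 420 sold [LIFO — newest first]: 308 @ $4 + 112 @ $10 = $2,352
Total COGS = $5,092 + $2,352 = $7,444
Ending inventory: 76 @ $14 + 133 @ $13 + 221 @ $10 = $5,003

COGS = $7,444; ending inventory = $5,003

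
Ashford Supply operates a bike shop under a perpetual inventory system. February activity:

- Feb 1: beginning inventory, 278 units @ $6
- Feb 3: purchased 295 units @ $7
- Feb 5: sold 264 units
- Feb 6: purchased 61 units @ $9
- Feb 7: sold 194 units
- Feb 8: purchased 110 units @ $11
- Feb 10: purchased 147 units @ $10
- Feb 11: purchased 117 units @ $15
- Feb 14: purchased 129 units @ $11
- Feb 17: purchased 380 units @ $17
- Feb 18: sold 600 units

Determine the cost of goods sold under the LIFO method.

COGS = $12,470

Feb 5, 264 sold [LIFO — newest first]: 264 @ $7 = $1,848
Feb 7, 194 sold [LIFO — newest first]: 61 @ $9 + 31 @ $7 + 102 @ $6 = $1,378
Feb 18, 600 sold [LIFO — newest first]: 380 @ $17 + 129 @ $11 + 91 @ $15 = $9,244
Total COGS = $1,848 + $1,378 + $9,244 = $12,470
Ending inventory: 176 @ $6 + 110 @ $11 + 147 @ $10 + 26 @ $15 = $4,126
Check: goods available $16,596 = COGS $12,470 + ending $4,126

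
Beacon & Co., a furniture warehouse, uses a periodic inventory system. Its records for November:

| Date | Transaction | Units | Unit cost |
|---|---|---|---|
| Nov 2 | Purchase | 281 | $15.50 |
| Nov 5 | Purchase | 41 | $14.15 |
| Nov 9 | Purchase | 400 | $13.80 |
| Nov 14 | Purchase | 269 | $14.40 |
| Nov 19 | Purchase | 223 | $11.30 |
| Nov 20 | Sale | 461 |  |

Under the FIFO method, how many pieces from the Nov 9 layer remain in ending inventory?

261

Nov 20, 461 sold [FIFO — oldest first]: 281 @ $15.50 + 41 @ $14.15 + 139 @ $13.80 = $6,853.85
Ending inventory: 261 @ $13.80 + 269 @ $14.40 + 223 @ $11.30 = $9,995.30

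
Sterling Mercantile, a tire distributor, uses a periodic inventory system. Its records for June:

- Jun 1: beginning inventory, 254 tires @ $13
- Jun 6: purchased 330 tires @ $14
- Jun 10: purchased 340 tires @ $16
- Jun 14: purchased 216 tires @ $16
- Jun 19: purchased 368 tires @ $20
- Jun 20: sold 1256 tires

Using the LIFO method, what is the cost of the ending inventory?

Jun 20, 1256 sold [LIFO — newest first]: 368 @ $20 + 216 @ $16 + 340 @ $16 + 330 @ $14 + 2 @ $13 = $20,902
Ending inventory: 252 @ $13 = $3,276

Ending inventory = $3,276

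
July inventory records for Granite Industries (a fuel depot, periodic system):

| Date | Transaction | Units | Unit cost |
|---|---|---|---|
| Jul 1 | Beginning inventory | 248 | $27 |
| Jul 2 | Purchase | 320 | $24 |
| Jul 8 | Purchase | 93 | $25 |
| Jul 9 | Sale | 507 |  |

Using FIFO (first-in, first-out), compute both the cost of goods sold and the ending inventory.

Jul 9, 507 sold [FIFO — oldest first]: 248 @ $27 + 259 @ $24 = $12,912
Ending inventory: 61 @ $24 + 93 @ $25 = $3,789
Check: goods available $16,701 = COGS $12,912 + ending $3,789

COGS = $12,912; ending inventory = $3,789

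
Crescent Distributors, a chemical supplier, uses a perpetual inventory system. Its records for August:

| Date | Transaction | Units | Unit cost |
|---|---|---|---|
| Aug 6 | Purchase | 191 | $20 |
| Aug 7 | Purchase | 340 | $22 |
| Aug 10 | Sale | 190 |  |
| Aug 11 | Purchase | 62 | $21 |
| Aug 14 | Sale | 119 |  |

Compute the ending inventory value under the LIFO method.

Aug 10, 190 sold [LIFO — newest first]: 190 @ $22 = $4,180
Aug 14, 119 sold [LIFO — newest first]: 62 @ $21 + 57 @ $22 = $2,556
Total COGS = $4,180 + $2,556 = $6,736
Ending inventory: 191 @ $20 + 93 @ $22 = $5,866
Check: goods available $12,602 = COGS $6,736 + ending $5,866

Ending inventory = $5,866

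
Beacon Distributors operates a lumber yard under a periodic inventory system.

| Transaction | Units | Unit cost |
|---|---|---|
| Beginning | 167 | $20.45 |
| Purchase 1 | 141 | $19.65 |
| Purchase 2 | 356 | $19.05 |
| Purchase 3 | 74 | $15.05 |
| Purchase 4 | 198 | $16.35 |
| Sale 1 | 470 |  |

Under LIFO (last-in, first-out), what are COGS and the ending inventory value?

Sale 1 (470) [LIFO — newest first]: 198 @ $16.35 + 74 @ $15.05 + 198 @ $19.05 = $8,122.90
Ending inventory: 167 @ $20.45 + 141 @ $19.65 + 158 @ $19.05 = $9,195.70

COGS = $8,122.90; ending inventory = $9,195.70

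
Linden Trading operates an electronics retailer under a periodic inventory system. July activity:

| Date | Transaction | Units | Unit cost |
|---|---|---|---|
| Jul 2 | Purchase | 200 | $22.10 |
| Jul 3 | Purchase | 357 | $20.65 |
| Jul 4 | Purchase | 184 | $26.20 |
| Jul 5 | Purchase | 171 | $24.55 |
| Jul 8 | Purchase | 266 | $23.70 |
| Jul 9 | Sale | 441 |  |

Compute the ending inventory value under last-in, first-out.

Jul 9, 441 sold [LIFO — newest first]: 266 @ $23.70 + 171 @ $24.55 + 4 @ $26.20 = $10,607.05
Ending inventory: 200 @ $22.10 + 357 @ $20.65 + 180 @ $26.20 = $16,508.05
Check: goods available $27,115.10 = COGS $10,607.05 + ending $16,508.05

Ending inventory = $16,508.05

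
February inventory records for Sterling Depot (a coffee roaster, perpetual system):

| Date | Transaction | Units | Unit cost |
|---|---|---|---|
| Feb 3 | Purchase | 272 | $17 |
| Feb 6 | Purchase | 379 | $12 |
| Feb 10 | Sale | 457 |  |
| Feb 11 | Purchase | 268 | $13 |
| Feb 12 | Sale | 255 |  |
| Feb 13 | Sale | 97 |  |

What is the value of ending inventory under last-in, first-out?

Ending inventory = $1,870

Feb 10, 457 sold [LIFO — newest first]: 379 @ $12 + 78 @ $17 = $5,874
Feb 12, 255 sold [LIFO — newest first]: 255 @ $13 = $3,315
Feb 13, 97 sold [LIFO — newest first]: 13 @ $13 + 84 @ $17 = $1,597
Total COGS = $5,874 + $3,315 + $1,597 = $10,786
Ending inventory: 110 @ $17 = $1,870
Check: goods available $12,656 = COGS $10,786 + ending $1,870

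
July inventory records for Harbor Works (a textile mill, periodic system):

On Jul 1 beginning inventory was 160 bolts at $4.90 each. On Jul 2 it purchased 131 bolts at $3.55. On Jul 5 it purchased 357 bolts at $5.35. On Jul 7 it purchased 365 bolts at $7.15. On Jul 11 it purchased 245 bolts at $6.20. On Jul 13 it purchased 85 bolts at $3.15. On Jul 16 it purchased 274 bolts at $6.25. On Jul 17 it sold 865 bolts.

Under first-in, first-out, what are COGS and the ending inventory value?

Jul 17, 865 sold [FIFO — oldest first]: 160 @ $4.90 + 131 @ $3.55 + 357 @ $5.35 + 217 @ $7.15 = $4,710.55
Ending inventory: 148 @ $7.15 + 245 @ $6.20 + 85 @ $3.15 + 274 @ $6.25 = $4,557.45

COGS = $4,710.55; ending inventory = $4,557.45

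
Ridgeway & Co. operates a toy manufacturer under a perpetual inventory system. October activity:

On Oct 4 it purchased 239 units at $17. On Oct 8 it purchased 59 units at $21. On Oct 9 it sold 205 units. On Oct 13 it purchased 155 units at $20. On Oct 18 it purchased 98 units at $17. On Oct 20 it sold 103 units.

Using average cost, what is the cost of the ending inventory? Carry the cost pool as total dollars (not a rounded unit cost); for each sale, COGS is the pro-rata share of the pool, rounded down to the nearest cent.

After Oct 4: 239 on hand, pool $4,063.00 (≈ $17.0000 each)
After Oct 8: 298 on hand, pool $5,302.00 (≈ $17.7919 each)
Oct 9, sell 205: 205/298 × $5,302.00 → $3,647.34
After Oct 13: 248 on hand, pool $4,754.66 (≈ $19.1720 each)
After Oct 18: 346 on hand, pool $6,420.66 (≈ $18.5568 each)
Oct 20, sell 103: 103/346 × $6,420.66 → $1,911.35
Total COGS = $3,647.34 + $1,911.35 = $5,558.69
Ending inventory (cost pool remaining) = $4,509.31

Ending inventory = $4,509.31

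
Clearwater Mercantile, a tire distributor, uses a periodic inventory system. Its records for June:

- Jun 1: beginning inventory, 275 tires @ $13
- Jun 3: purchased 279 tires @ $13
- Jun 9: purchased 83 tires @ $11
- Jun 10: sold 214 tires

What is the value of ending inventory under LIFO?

Ending inventory = $5,499

Jun 10, 214 sold [LIFO — newest first]: 83 @ $11 + 131 @ $13 = $2,616
Ending inventory: 275 @ $13 + 148 @ $13 = $5,499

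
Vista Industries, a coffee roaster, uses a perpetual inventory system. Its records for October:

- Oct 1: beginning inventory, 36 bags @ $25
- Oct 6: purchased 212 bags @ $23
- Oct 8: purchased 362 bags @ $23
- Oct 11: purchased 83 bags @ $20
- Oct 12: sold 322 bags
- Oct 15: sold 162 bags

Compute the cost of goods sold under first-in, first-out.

Oct 12, 322 sold [FIFO — oldest first]: 36 @ $25 + 212 @ $23 + 74 @ $23 = $7,478
Oct 15, 162 sold [FIFO — oldest first]: 162 @ $23 = $3,726
Total COGS = $7,478 + $3,726 = $11,204
Ending inventory: 126 @ $23 + 83 @ $20 = $4,558
Check: goods available $15,762 = COGS $11,204 + ending $4,558

COGS = $11,204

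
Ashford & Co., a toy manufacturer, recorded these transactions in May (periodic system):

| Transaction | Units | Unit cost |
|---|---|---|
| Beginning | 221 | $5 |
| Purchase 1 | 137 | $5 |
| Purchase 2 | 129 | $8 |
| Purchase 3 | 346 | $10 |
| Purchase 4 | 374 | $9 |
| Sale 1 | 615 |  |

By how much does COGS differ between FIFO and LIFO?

FIFO COGS: 221 @ $5 + 137 @ $5 + 129 @ $8 + 128 @ $10 = $4,102
LIFO COGS: 374 @ $9 + 241 @ $10 = $5,776
Difference = |$4,102 − $5,776| = $1,674

$1,674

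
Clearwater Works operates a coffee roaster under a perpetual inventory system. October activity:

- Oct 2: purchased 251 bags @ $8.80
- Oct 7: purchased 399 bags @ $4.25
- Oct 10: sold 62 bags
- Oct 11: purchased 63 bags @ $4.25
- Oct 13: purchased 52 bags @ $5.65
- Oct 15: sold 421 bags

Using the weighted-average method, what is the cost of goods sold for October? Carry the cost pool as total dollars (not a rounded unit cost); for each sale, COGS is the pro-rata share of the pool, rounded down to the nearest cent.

COGS = $2,823.97

After Oct 2: 251 on hand, pool $2,208.80 (≈ $8.8000 each)
After Oct 7: 650 on hand, pool $3,904.55 (≈ $6.0070 each)
Oct 10, sell 62: 62/650 × $3,904.55 → $372.43
After Oct 11: 651 on hand, pool $3,799.87 (≈ $5.8370 each)
After Oct 13: 703 on hand, pool $4,093.67 (≈ $5.8231 each)
Oct 15, sell 421: 421/703 × $4,093.67 → $2,451.54
Total COGS = $372.43 + $2,451.54 = $2,823.97
Ending inventory (cost pool remaining) = $1,642.13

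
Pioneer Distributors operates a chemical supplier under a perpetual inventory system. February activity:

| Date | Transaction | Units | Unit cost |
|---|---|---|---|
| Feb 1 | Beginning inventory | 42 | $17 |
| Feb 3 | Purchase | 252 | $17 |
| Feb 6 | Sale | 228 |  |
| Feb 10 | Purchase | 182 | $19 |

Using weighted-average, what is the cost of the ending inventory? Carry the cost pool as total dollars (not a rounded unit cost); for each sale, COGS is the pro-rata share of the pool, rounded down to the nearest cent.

Ending inventory = $4,580.00

After Feb 1: 42 on hand, pool $714.00 (≈ $17.0000 each)
After Feb 3: 294 on hand, pool $4,998.00 (≈ $17.0000 each)
Feb 6, sell 228: 228/294 × $4,998.00 → $3,876.00
After Feb 10: 248 on hand, pool $4,580.00 (≈ $18.4677 each)
Ending inventory (cost pool remaining) = $4,580.00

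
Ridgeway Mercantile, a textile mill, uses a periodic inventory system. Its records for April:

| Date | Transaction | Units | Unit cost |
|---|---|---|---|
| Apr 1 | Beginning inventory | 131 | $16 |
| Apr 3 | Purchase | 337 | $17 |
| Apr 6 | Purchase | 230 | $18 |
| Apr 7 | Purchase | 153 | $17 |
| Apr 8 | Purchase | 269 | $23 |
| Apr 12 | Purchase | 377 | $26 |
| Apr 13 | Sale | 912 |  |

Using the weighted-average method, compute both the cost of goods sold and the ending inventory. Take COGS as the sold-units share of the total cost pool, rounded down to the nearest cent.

COGS = $18,614.66; ending inventory = $11,940.34

Apr 13, sell 912: 912/1497 × $30,555.00 → $18,614.66
Ending inventory (cost pool remaining) = $11,940.34
Check: goods available $30,555.00 = COGS $18,614.66 + ending $11,940.34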